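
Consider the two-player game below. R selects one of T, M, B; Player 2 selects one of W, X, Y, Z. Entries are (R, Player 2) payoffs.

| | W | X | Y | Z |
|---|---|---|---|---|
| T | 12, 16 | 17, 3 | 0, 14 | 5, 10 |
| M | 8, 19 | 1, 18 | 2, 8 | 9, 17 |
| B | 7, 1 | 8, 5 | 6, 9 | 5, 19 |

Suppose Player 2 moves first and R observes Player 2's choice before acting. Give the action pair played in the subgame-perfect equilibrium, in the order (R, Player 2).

(M, Z)

Work backward from R's decision.
- W: R compares 12, 8, 7 and picks T; Player 2 would get 16.
- X: R compares 17, 1, 8 and picks T; Player 2 would get 3.
- Y: R compares 0, 2, 6 and picks B; Player 2 would get 9.
- Z: R compares 5, 9, 5 and picks M; Player 2 would get 17.
Player 2's induced payoffs are 16, 3, 9, 17, so Player 2 commits to Z. Subgame-perfect outcome: (M, Z) with payoffs (9, 17).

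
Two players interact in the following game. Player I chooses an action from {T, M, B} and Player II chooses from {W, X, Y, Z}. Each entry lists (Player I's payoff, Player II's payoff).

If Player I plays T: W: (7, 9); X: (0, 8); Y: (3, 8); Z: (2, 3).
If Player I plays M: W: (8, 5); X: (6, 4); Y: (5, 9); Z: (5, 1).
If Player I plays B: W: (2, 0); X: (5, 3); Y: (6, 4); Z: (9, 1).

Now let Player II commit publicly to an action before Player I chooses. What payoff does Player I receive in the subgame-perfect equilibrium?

8

Backward induction with Player II moving first.
- W: Player I compares 7, 8, 2 and picks M; Player II would get 5.
- X: Player I compares 0, 6, 5 and picks M; Player II would get 4.
- Y: Player I compares 3, 5, 6 and picks B; Player II would get 4.
- Z: Player I compares 2, 5, 9 and picks B; Player II would get 1.
Player II's induced payoffs are 5, 4, 4, 1, so Player II commits to W. Subgame-perfect outcome: (M, W) with payoffs (8, 5).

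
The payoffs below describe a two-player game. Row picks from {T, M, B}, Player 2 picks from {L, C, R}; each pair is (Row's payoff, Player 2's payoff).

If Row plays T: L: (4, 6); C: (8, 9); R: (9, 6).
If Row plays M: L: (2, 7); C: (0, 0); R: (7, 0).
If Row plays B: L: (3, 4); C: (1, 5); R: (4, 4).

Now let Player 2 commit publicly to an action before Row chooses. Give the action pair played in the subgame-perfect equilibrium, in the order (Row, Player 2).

Solve by backward induction (Player 2 leads).
- L: Row compares 4, 2, 3 and picks T; Player 2 would get 6.
- C: Row compares 8, 0, 1 and picks T; Player 2 would get 9.
- R: Row compares 9, 7, 4 and picks T; Player 2 would get 6.
Player 2's induced payoffs are 6, 9, 6, so Player 2 commits to C. Subgame-perfect outcome: (T, C) with payoffs (8, 9).

(T, C)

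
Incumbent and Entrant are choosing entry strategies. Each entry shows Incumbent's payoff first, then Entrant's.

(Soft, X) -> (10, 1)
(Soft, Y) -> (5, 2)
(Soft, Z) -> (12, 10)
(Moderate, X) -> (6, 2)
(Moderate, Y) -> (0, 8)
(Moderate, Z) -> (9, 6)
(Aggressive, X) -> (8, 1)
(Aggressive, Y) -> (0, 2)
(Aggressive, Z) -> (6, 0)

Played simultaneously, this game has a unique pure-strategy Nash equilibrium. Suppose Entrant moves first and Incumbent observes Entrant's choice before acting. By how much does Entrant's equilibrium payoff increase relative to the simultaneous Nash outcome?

0

Work backward from Incumbent's decision.
- X → Incumbent plays Soft (best of 10, 6, 8); Entrant gets 1.
- Y → Incumbent plays Soft (best of 5, 0, 0); Entrant gets 2.
- Z → Incumbent plays Soft (best of 12, 9, 6); Entrant gets 10.
Entrant's induced payoffs are 1, 2, 10, so Entrant commits to Z. Subgame-perfect outcome: (Soft, Z) with payoffs (12, 10).
For the simultaneous game, intersect best replies.
Incumbent's best replies: X→Soft; Y→Soft; Z→Soft.
Entrant's best replies: Soft→Z; Moderate→Y; Aggressive→Y.
The unique mutual best reply is (Soft, Z), giving (12, 10).
Entrant's commitment gain: 10 − 10 = 0.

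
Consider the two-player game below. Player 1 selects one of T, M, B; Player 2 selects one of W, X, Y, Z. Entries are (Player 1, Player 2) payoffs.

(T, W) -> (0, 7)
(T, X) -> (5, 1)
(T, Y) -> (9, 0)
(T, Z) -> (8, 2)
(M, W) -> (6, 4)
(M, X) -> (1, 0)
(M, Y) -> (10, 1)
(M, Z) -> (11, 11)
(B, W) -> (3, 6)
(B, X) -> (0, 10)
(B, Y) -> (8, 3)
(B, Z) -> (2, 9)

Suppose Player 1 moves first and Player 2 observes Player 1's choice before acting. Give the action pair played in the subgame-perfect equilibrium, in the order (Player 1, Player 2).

(M, Z)

Solve by backward induction (Player 1 leads).
- T: Player 2 compares 7, 1, 0, 2 and picks W; Player 1 would get 0.
- M: Player 2 compares 4, 0, 1, 11 and picks Z; Player 1 would get 11.
- B: Player 2 compares 6, 10, 3, 9 and picks X; Player 1 would get 0.
Player 1's induced payoffs are 0, 11, 0, so Player 1 commits to M. Subgame-perfect outcome: (M, Z) with payoffs (11, 11).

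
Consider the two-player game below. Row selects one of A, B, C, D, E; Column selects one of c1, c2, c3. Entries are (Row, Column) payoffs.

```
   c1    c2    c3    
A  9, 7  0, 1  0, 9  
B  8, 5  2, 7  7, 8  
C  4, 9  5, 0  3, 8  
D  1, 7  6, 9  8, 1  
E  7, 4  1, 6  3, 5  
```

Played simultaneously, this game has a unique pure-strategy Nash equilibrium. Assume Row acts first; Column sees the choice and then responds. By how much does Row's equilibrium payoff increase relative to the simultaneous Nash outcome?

Backward induction with Row moving first.
- A: BR = c3, leader payoff 0.
- B: BR = c3, leader payoff 7.
- C: BR = c1, leader payoff 4.
- D: BR = c2, leader payoff 6.
- E: BR = c2, leader payoff 1.
Row's induced payoffs are 0, 7, 4, 6, 1, so Row commits to B. Subgame-perfect outcome: (B, c3) with payoffs (7, 8).
Now find the simultaneous Nash equilibrium.
Row's best replies: c1→A; c2→D; c3→D.
Column's best replies: A→c3; B→c3; C→c1; D→c2; E→c2.
The unique mutual best reply is (D, c2), giving (6, 9).
Row's commitment gain: 7 − 6 = 1.

1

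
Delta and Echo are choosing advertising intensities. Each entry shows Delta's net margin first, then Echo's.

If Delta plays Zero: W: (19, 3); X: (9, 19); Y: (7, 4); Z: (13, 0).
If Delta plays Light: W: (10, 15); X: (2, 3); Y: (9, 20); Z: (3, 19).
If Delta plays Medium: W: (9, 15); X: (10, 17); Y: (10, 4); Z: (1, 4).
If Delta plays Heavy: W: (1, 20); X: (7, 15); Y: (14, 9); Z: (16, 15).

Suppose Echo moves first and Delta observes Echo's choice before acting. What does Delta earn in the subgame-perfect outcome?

Backward induction with Echo moving first.
- W: BR = Zero, leader payoff 3.
- X: BR = Medium, leader payoff 17.
- Y: BR = Heavy, leader payoff 9.
- Z: BR = Heavy, leader payoff 15.
Echo's induced payoffs are 3, 17, 9, 15, so Echo commits to X. Subgame-perfect outcome: (Medium, X) with payoffs (10, 17).

10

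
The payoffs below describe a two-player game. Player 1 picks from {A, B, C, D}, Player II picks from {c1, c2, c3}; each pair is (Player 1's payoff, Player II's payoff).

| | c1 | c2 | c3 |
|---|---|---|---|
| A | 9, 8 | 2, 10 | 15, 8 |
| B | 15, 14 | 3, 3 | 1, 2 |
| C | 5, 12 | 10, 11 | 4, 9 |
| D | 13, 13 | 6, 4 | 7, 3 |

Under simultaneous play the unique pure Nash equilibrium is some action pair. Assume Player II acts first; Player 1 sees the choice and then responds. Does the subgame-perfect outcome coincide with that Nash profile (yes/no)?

Solve by backward induction (Player II leads).
- c1: Player 1 compares 9, 15, 5, 13 and picks B; Player II would get 14.
- c2: Player 1 compares 2, 3, 10, 6 and picks C; Player II would get 11.
- c3: Player 1 compares 15, 1, 4, 7 and picks A; Player II would get 8.
Among 14, 11, 8, the best is 14 at c1. Subgame-perfect outcome: (B, c1) with payoffs (15, 14).
Now find the simultaneous Nash equilibrium.
Player 1's best replies: c1→B; c2→C; c3→A.
Player II's best replies: A→c2; B→c1; C→c1; D→c1.
The unique mutual best reply is (B, c1), giving (15, 14).
Sequential outcome (B, c1) coincides with the Nash profile (B, c1).

yes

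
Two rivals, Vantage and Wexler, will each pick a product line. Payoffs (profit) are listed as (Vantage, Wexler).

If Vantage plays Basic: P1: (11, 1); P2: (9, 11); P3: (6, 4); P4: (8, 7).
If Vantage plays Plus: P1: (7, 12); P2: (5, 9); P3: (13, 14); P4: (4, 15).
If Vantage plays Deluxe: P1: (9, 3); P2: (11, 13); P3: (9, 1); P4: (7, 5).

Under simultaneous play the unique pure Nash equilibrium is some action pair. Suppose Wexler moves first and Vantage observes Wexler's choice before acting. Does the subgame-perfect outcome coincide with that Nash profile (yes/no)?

no

Solve by backward induction (Wexler leads).
- P1: Vantage compares 11, 7, 9 and picks Basic; Wexler would get 1.
- P2: Vantage compares 9, 5, 11 and picks Deluxe; Wexler would get 13.
- P3: Vantage compares 6, 13, 9 and picks Plus; Wexler would get 14.
- P4: Vantage compares 8, 4, 7 and picks Basic; Wexler would get 7.
Wexler's induced payoffs are 1, 13, 14, 7, so Wexler commits to P3. Subgame-perfect outcome: (Plus, P3) with payoffs (13, 14).
Under simultaneous play:
Vantage's best replies: P1→Basic; P2→Deluxe; P3→Plus; P4→Basic.
Wexler's best replies: Basic→P2; Plus→P4; Deluxe→P2.
The unique mutual best reply is (Deluxe, P2), giving (11, 13).
Sequential outcome (Plus, P3) differs from the Nash profile (Deluxe, P2).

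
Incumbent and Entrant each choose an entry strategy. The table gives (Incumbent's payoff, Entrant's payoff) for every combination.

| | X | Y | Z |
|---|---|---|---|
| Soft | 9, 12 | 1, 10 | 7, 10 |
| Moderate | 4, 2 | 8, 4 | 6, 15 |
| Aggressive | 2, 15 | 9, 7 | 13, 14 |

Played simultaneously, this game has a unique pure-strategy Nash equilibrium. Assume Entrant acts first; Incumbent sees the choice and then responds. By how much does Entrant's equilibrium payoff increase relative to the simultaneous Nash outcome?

2

Backward induction with Entrant moving first.
- X → Incumbent plays Soft (best of 9, 4, 2); Entrant gets 12.
- Y → Incumbent plays Aggressive (best of 1, 8, 9); Entrant gets 7.
- Z → Incumbent plays Aggressive (best of 7, 6, 13); Entrant gets 14.
Among 12, 7, 14, the best is 14 at Z. Subgame-perfect outcome: (Aggressive, Z) with payoffs (13, 14).
Under simultaneous play:
Incumbent's best replies: X→Soft; Y→Aggressive; Z→Aggressive.
Entrant's best replies: Soft→X; Moderate→Z; Aggressive→X.
Only (Soft, X) has each player best-responding; Nash payoffs (9, 12).
Entrant's commitment gain: 14 − 12 = 2.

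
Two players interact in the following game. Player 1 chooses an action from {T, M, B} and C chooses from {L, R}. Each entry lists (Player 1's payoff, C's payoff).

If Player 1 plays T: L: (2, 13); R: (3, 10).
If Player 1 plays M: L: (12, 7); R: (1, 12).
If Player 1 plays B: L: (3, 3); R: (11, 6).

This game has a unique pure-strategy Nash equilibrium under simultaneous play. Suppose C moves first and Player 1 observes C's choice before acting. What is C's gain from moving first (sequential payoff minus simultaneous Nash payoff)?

Player 1 best-responds to each possible C move:
- L: Player 1 compares 2, 12, 3 and picks M; C would get 7.
- R: Player 1 compares 3, 1, 11 and picks B; C would get 6.
C's induced payoffs are 7, 6, so C commits to L. Subgame-perfect outcome: (M, L) with payoffs (12, 7).
Now find the simultaneous Nash equilibrium.
Player 1's best replies: L→M; R→B.
C's best replies: T→L; M→R; B→R.
The unique mutual best reply is (B, R), giving (11, 6).
C's commitment gain: 7 − 6 = 1.

1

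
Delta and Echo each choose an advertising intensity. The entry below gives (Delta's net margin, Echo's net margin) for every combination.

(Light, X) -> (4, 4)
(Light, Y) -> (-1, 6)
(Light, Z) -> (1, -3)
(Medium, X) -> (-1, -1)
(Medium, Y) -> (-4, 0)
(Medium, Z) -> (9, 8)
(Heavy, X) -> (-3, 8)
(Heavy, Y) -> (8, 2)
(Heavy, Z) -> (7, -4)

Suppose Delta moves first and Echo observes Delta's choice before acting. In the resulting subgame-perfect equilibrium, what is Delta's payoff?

9

Work backward from Echo's decision.
- Light: Echo compares 4, 6, -3 and picks Y; Delta would get -1.
- Medium: Echo compares -1, 0, 8 and picks Z; Delta would get 9.
- Heavy: Echo compares 8, 2, -4 and picks X; Delta would get -3.
Among -1, 9, -3, the best is 9 at Medium. Subgame-perfect outcome: (Medium, Z) with payoffs (9, 8).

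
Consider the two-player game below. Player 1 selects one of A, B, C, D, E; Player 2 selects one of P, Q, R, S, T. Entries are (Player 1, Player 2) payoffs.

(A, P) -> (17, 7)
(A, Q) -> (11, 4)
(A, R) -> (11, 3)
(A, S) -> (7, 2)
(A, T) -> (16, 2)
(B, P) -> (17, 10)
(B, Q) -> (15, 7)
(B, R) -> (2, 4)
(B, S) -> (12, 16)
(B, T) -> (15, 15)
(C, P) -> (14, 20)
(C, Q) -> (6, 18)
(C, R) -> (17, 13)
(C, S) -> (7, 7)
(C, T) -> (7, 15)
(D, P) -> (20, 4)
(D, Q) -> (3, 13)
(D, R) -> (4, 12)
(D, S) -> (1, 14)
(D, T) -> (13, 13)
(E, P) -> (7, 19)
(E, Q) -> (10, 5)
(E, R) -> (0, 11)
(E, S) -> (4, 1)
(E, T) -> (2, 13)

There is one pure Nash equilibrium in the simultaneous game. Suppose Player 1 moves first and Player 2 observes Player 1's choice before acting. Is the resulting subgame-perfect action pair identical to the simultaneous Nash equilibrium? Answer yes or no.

no

Backward induction with Player 1 moving first.
- A → Player 2 plays P (best of 7, 4, 3, 2, 2); Player 1 gets 17.
- B → Player 2 plays S (best of 10, 7, 4, 16, 15); Player 1 gets 12.
- C → Player 2 plays P (best of 20, 18, 13, 7, 15); Player 1 gets 14.
- D → Player 2 plays S (best of 4, 13, 12, 14, 13); Player 1 gets 1.
- E → Player 2 plays P (best of 19, 5, 11, 1, 13); Player 1 gets 7.
Maximizing over 17, 12, 14, 1, 7, Player 1 chooses A. Subgame-perfect outcome: (A, P) with payoffs (17, 7).
Now find the simultaneous Nash equilibrium.
Player 1's best replies: P→D; Q→B; R→C; S→B; T→A.
Player 2's best replies: A→P; B→S; C→P; D→S; E→P.
The unique mutual best reply is (B, S), giving (12, 16).
Sequential outcome (A, P) differs from the Nash profile (B, S).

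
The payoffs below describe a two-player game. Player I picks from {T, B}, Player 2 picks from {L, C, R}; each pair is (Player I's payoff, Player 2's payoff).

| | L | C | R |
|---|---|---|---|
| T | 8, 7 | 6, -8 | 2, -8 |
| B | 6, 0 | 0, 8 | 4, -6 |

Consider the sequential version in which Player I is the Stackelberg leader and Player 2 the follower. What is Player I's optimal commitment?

T

Backward induction with Player I moving first.
- T: BR = L, leader payoff 8.
- B: BR = C, leader payoff 0.
Among 8, 0, the best is 8 at T. Subgame-perfect outcome: (T, L) with payoffs (8, 7).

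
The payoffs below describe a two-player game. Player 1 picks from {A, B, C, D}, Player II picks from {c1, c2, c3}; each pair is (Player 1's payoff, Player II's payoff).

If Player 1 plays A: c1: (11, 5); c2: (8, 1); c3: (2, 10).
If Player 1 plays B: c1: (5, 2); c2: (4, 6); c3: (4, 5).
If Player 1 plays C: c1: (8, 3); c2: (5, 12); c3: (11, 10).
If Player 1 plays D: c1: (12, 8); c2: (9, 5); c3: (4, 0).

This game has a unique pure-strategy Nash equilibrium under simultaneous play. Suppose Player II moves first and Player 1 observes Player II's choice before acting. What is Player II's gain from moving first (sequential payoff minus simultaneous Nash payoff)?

Solve by backward induction (Player II leads).
- c1: Player 1 compares 11, 5, 8, 12 and picks D; Player II would get 8.
- c2: Player 1 compares 8, 4, 5, 9 and picks D; Player II would get 5.
- c3: Player 1 compares 2, 4, 11, 4 and picks C; Player II would get 10.
Player II's induced payoffs are 8, 5, 10, so Player II commits to c3. Subgame-perfect outcome: (C, c3) with payoffs (11, 10).
Under simultaneous play:
Player 1's best replies: c1→D; c2→D; c3→C.
Player II's best replies: A→c3; B→c2; C→c2; D→c1.
Only (D, c1) has each player best-responding; Nash payoffs (12, 8).
Player II's commitment gain: 10 − 8 = 2.

2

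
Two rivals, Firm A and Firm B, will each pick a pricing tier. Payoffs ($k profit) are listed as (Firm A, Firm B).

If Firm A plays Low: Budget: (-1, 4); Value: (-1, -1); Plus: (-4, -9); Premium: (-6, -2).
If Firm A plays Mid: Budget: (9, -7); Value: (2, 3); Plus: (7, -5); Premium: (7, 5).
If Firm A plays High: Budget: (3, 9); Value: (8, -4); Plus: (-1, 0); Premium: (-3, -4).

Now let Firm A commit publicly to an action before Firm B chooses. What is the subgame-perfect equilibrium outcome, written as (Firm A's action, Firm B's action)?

(Mid, Premium)

Work backward from Firm B's decision.
- Low: BR = Budget, leader payoff -1.
- Mid: BR = Premium, leader payoff 7.
- High: BR = Budget, leader payoff 3.
Maximizing over -1, 7, 3, Firm A chooses Mid. Subgame-perfect outcome: (Mid, Premium) with payoffs (7, 5).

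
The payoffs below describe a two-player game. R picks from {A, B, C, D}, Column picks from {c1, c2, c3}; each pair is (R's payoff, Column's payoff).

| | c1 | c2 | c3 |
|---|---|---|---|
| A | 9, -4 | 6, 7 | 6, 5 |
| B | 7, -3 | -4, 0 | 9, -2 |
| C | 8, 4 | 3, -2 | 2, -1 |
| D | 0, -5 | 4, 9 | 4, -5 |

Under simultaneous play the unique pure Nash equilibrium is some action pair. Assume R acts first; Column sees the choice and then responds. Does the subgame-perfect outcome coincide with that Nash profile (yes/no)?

Column best-responds to each possible R move:
- A: BR = c2, leader payoff 6.
- B: BR = c2, leader payoff -4.
- C: BR = c1, leader payoff 8.
- D: BR = c2, leader payoff 4.
R's induced payoffs are 6, -4, 8, 4, so R commits to C. Subgame-perfect outcome: (C, c1) with payoffs (8, 4).
Now find the simultaneous Nash equilibrium.
R's best replies: c1→A; c2→A; c3→B.
Column's best replies: A→c2; B→c2; C→c1; D→c2.
The unique mutual best reply is (A, c2), giving (6, 7).
Sequential outcome (C, c1) differs from the Nash profile (A, c2).

no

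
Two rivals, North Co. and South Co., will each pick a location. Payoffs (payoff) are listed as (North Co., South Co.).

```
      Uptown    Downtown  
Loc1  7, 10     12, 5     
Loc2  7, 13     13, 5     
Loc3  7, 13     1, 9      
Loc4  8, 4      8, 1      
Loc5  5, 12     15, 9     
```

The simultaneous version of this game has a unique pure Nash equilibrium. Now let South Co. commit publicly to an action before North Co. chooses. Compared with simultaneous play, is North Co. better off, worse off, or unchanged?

better off

Backward induction with South Co. moving first.
- Uptown: North Co. compares 7, 7, 7, 8, 5 and picks Loc4; South Co. would get 4.
- Downtown: North Co. compares 12, 13, 1, 8, 15 and picks Loc5; South Co. would get 9.
Maximizing over 4, 9, South Co. chooses Downtown. Subgame-perfect outcome: (Loc5, Downtown) with payoffs (15, 9).
For the simultaneous game, intersect best replies.
North Co.'s best replies: Uptown→Loc4; Downtown→Loc5.
South Co.'s best replies: Loc1→Uptown; Loc2→Uptown; Loc3→Uptown; Loc4→Uptown; Loc5→Uptown.
Only (Loc4, Uptown) has each player best-responding; Nash payoffs (8, 4).
North Co. earns 15 sequentially versus 8 at the Nash outcome: better off.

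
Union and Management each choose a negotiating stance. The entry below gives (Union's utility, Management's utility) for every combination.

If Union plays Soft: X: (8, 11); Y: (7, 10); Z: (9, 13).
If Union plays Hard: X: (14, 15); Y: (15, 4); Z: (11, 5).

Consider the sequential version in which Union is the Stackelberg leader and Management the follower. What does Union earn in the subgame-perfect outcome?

14

Management best-responds to each possible Union move:
- Soft → Management plays Z (best of 11, 10, 13); Union gets 9.
- Hard → Management plays X (best of 15, 4, 5); Union gets 14.
Among 9, 14, the best is 14 at Hard. Subgame-perfect outcome: (Hard, X) with payoffs (14, 15).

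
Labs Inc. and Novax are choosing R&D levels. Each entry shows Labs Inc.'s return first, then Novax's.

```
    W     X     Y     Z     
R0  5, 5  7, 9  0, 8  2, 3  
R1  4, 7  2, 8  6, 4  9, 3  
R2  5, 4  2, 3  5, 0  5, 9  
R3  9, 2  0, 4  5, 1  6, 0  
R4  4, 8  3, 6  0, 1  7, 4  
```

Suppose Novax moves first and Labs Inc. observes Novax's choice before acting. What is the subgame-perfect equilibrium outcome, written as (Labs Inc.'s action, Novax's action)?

Solve by backward induction (Novax leads).
- W: Labs Inc. compares 5, 4, 5, 9, 4 and picks R3; Novax would get 2.
- X: Labs Inc. compares 7, 2, 2, 0, 3 and picks R0; Novax would get 9.
- Y: Labs Inc. compares 0, 6, 5, 5, 0 and picks R1; Novax would get 4.
- Z: Labs Inc. compares 2, 9, 5, 6, 7 and picks R1; Novax would get 3.
Maximizing over 2, 9, 4, 3, Novax chooses X. Subgame-perfect outcome: (R0, X) with payoffs (7, 9).

(R0, X)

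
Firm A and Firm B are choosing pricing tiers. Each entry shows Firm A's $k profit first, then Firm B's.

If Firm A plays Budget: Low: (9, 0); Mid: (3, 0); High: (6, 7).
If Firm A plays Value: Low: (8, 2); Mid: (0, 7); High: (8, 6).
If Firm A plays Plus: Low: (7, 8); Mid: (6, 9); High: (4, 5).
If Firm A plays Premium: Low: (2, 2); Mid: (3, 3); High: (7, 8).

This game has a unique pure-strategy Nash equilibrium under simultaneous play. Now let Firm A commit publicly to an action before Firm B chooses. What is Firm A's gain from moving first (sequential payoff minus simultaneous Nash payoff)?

Backward induction with Firm A moving first.
- Budget: Firm B compares 0, 0, 7 and picks High; Firm A would get 6.
- Value: Firm B compares 2, 7, 6 and picks Mid; Firm A would get 0.
- Plus: Firm B compares 8, 9, 5 and picks Mid; Firm A would get 6.
- Premium: Firm B compares 2, 3, 8 and picks High; Firm A would get 7.
Firm A's induced payoffs are 6, 0, 6, 7, so Firm A commits to Premium. Subgame-perfect outcome: (Premium, High) with payoffs (7, 8).
For the simultaneous game, intersect best replies.
Firm A's best replies: Low→Budget; Mid→Plus; High→Value.
Firm B's best replies: Budget→High; Value→Mid; Plus→Mid; Premium→High.
The unique mutual best reply is (Plus, Mid), giving (6, 9).
Firm A's commitment gain: 7 − 6 = 1.

1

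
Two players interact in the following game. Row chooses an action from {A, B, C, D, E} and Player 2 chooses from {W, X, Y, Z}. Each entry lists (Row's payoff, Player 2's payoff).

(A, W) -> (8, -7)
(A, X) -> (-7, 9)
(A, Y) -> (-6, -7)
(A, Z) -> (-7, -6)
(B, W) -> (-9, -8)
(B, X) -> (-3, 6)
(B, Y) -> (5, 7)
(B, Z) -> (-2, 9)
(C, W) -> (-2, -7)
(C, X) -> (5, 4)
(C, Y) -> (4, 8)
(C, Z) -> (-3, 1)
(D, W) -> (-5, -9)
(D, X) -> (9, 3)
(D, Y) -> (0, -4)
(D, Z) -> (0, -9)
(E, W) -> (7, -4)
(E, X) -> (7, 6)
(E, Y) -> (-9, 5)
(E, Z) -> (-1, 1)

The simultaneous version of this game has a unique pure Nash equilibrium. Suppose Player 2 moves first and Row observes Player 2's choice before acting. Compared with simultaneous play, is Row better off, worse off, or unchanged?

Work backward from Row's decision.
- W → Row plays A (best of 8, -9, -2, -5, 7); Player 2 gets -7.
- X → Row plays D (best of -7, -3, 5, 9, 7); Player 2 gets 3.
- Y → Row plays B (best of -6, 5, 4, 0, -9); Player 2 gets 7.
- Z → Row plays D (best of -7, -2, -3, 0, -1); Player 2 gets -9.
Player 2's induced payoffs are -7, 3, 7, -9, so Player 2 commits to Y. Subgame-perfect outcome: (B, Y) with payoffs (5, 7).
Now find the simultaneous Nash equilibrium.
Row's best replies: W→A; X→D; Y→B; Z→D.
Player 2's best replies: A→X; B→Z; C→Y; D→X; E→X.
Only (D, X) has each player best-responding; Nash payoffs (9, 3).
Row earns 5 sequentially versus 9 at the Nash outcome: worse off.

worse off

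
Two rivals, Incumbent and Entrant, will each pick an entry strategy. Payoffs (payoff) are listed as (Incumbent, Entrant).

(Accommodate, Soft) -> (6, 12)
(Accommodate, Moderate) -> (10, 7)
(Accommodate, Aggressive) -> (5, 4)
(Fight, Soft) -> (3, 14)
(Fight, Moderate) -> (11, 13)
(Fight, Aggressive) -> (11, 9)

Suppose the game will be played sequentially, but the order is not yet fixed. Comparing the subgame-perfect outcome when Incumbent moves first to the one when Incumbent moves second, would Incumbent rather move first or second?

If Incumbent leads: Entrant's best replies are Accommodate→Soft, Fight→Soft; Incumbent's induced payoffs 6, 3; outcome (Accommodate, Soft), payoffs (6, 12).
If Entrant leads: Incumbent's best replies are Soft→Accommodate, Moderate→Fight, Aggressive→Fight; Entrant's induced payoffs 12, 13, 9; outcome (Fight, Moderate), payoffs (11, 13).
Incumbent gets 6 moving first and 11 moving second, so Incumbent prefers to move second.

second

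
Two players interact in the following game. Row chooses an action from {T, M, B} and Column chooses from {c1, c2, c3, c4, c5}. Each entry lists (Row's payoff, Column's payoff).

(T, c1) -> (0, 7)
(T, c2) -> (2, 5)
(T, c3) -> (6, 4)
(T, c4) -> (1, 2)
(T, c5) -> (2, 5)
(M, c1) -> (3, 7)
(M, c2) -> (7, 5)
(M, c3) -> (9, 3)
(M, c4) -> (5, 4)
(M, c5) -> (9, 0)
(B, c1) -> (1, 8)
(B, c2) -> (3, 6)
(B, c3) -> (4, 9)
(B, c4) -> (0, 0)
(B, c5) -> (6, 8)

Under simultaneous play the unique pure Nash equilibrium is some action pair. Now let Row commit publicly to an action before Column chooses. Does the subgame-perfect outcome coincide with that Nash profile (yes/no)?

Solve by backward induction (Row leads).
- T: BR = c1, leader payoff 0.
- M: BR = c1, leader payoff 3.
- B: BR = c3, leader payoff 4.
Row's induced payoffs are 0, 3, 4, so Row commits to B. Subgame-perfect outcome: (B, c3) with payoffs (4, 9).
For the simultaneous game, intersect best replies.
Row's best replies: c1→M; c2→M; c3→M; c4→M; c5→M.
Column's best replies: T→c1; M→c1; B→c3.
Only (M, c1) has each player best-responding; Nash payoffs (3, 7).
Sequential outcome (B, c3) differs from the Nash profile (M, c1).

no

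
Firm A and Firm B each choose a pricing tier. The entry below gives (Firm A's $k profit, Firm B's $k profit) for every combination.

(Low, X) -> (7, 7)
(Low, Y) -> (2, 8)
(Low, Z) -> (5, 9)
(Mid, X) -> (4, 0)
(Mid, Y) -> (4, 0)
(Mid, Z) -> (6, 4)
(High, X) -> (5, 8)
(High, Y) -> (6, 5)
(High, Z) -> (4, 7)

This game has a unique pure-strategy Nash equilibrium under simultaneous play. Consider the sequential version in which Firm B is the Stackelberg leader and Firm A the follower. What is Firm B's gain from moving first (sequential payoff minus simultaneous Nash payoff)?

Firm A best-responds to each possible Firm B move:
- X → Firm A plays Low (best of 7, 4, 5); Firm B gets 7.
- Y → Firm A plays High (best of 2, 4, 6); Firm B gets 5.
- Z → Firm A plays Mid (best of 5, 6, 4); Firm B gets 4.
Firm B's induced payoffs are 7, 5, 4, so Firm B commits to X. Subgame-perfect outcome: (Low, X) with payoffs (7, 7).
For the simultaneous game, intersect best replies.
Firm A's best replies: X→Low; Y→High; Z→Mid.
Firm B's best replies: Low→Z; Mid→Z; High→X.
Only (Mid, Z) has each player best-responding; Nash payoffs (6, 4).
Firm B's commitment gain: 7 − 4 = 3.

3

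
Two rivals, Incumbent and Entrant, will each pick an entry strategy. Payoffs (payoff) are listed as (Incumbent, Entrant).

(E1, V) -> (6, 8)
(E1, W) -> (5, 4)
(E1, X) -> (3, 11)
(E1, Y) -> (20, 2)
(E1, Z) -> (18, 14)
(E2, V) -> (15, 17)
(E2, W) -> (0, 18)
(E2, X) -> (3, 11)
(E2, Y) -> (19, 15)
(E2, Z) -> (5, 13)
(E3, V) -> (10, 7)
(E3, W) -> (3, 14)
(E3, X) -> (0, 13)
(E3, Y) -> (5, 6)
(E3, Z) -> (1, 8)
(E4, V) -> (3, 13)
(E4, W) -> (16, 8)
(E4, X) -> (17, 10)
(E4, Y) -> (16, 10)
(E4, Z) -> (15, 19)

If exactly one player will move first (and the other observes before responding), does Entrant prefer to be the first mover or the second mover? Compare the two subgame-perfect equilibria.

If Incumbent leads: Entrant's best replies are E1→Z, E2→W, E3→W, E4→Z; Incumbent's induced payoffs 18, 0, 3, 15; outcome (E1, Z), payoffs (18, 14).
If Entrant leads: Incumbent's best replies are V→E2, W→E4, X→E4, Y→E1, Z→E1; Entrant's induced payoffs 17, 8, 10, 2, 14; outcome (E2, V), payoffs (15, 17).
Entrant gets 17 moving first and 14 moving second, so Entrant prefers to move first.

first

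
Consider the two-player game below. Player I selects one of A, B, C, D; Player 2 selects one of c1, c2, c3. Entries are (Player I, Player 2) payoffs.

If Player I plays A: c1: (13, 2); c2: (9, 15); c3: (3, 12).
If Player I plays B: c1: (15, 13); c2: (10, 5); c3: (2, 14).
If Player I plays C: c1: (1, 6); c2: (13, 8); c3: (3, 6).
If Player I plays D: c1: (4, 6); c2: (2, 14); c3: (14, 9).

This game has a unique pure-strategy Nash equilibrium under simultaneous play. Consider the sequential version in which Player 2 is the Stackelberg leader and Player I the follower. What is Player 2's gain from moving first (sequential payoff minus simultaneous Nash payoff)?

5

Backward induction with Player 2 moving first.
- c1: Player I compares 13, 15, 1, 4 and picks B; Player 2 would get 13.
- c2: Player I compares 9, 10, 13, 2 and picks C; Player 2 would get 8.
- c3: Player I compares 3, 2, 3, 14 and picks D; Player 2 would get 9.
Player 2's induced payoffs are 13, 8, 9, so Player 2 commits to c1. Subgame-perfect outcome: (B, c1) with payoffs (15, 13).
Under simultaneous play:
Player I's best replies: c1→B; c2→C; c3→D.
Player 2's best replies: A→c2; B→c3; C→c2; D→c2.
Only (C, c2) has each player best-responding; Nash payoffs (13, 8).
Player 2's commitment gain: 13 − 8 = 5.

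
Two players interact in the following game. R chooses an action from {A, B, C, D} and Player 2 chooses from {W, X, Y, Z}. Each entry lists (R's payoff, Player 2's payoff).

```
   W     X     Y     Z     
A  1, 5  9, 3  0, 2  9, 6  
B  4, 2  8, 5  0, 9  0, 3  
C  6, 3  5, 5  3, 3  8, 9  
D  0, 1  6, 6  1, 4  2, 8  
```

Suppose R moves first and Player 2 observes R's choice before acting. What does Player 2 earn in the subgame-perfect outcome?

Player 2 best-responds to each possible R move:
- A: Player 2 compares 5, 3, 2, 6 and picks Z; R would get 9.
- B: Player 2 compares 2, 5, 9, 3 and picks Y; R would get 0.
- C: Player 2 compares 3, 5, 3, 9 and picks Z; R would get 8.
- D: Player 2 compares 1, 6, 4, 8 and picks Z; R would get 2.
R's induced payoffs are 9, 0, 8, 2, so R commits to A. Subgame-perfect outcome: (A, Z) with payoffs (9, 6).

6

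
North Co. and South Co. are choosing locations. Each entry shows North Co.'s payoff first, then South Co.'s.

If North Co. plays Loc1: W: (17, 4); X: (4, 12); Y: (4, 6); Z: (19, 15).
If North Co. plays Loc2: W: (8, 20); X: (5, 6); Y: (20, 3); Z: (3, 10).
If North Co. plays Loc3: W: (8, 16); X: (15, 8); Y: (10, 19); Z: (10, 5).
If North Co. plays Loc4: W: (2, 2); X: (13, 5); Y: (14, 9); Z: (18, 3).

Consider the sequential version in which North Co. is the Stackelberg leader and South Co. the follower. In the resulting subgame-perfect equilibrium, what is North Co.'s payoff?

19

Backward induction with North Co. moving first.
- Loc1: South Co. compares 4, 12, 6, 15 and picks Z; North Co. would get 19.
- Loc2: South Co. compares 20, 6, 3, 10 and picks W; North Co. would get 8.
- Loc3: South Co. compares 16, 8, 19, 5 and picks Y; North Co. would get 10.
- Loc4: South Co. compares 2, 5, 9, 3 and picks Y; North Co. would get 14.
Maximizing over 19, 8, 10, 14, North Co. chooses Loc1. Subgame-perfect outcome: (Loc1, Z) with payoffs (19, 15).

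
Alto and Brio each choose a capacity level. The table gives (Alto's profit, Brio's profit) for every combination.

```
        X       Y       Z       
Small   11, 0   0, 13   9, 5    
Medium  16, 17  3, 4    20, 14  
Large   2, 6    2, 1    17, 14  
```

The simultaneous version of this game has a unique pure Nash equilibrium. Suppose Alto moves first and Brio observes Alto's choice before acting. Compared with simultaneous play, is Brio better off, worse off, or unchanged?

Solve by backward induction (Alto leads).
- Small: Brio compares 0, 13, 5 and picks Y; Alto would get 0.
- Medium: Brio compares 17, 4, 14 and picks X; Alto would get 16.
- Large: Brio compares 6, 1, 14 and picks Z; Alto would get 17.
Among 0, 16, 17, the best is 17 at Large. Subgame-perfect outcome: (Large, Z) with payoffs (17, 14).
Under simultaneous play:
Alto's best replies: X→Medium; Y→Medium; Z→Medium.
Brio's best replies: Small→Y; Medium→X; Large→Z.
Only (Medium, X) has each player best-responding; Nash payoffs (16, 17).
Brio earns 14 sequentially versus 17 at the Nash outcome: worse off.

worse off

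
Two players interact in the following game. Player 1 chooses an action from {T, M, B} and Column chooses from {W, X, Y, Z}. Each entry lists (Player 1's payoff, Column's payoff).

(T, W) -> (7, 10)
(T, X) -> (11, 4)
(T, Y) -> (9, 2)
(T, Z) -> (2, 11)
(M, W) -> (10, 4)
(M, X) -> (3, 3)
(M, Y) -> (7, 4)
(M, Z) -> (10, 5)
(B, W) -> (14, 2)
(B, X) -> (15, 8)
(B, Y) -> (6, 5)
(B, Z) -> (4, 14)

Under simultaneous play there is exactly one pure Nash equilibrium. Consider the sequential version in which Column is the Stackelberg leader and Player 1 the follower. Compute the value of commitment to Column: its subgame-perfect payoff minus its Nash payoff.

Backward induction with Column moving first.
- W: Player 1 compares 7, 10, 14 and picks B; Column would get 2.
- X: Player 1 compares 11, 3, 15 and picks B; Column would get 8.
- Y: Player 1 compares 9, 7, 6 and picks T; Column would get 2.
- Z: Player 1 compares 2, 10, 4 and picks M; Column would get 5.
Maximizing over 2, 8, 2, 5, Column chooses X. Subgame-perfect outcome: (B, X) with payoffs (15, 8).
Under simultaneous play:
Player 1's best replies: W→B; X→B; Y→T; Z→M.
Column's best replies: T→Z; M→Z; B→Z.
Only (M, Z) has each player best-responding; Nash payoffs (10, 5).
Column's commitment gain: 8 − 5 = 3.

3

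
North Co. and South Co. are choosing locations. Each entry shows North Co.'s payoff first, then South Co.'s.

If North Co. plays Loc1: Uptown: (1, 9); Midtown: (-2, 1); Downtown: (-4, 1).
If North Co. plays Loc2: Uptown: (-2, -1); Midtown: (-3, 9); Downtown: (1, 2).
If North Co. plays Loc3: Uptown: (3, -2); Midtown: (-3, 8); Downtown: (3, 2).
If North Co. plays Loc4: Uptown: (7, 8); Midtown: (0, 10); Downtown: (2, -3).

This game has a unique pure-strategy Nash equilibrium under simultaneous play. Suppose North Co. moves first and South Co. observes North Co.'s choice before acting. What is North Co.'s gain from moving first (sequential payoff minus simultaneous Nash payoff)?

1

Backward induction with North Co. moving first.
- Loc1: South Co. compares 9, 1, 1 and picks Uptown; North Co. would get 1.
- Loc2: South Co. compares -1, 9, 2 and picks Midtown; North Co. would get -3.
- Loc3: South Co. compares -2, 8, 2 and picks Midtown; North Co. would get -3.
- Loc4: South Co. compares 8, 10, -3 and picks Midtown; North Co. would get 0.
North Co.'s induced payoffs are 1, -3, -3, 0, so North Co. commits to Loc1. Subgame-perfect outcome: (Loc1, Uptown) with payoffs (1, 9).
For the simultaneous game, intersect best replies.
North Co.'s best replies: Uptown→Loc4; Midtown→Loc4; Downtown→Loc3.
South Co.'s best replies: Loc1→Uptown; Loc2→Midtown; Loc3→Midtown; Loc4→Midtown.
Only (Loc4, Midtown) has each player best-responding; Nash payoffs (0, 10).
North Co.'s commitment gain: 1 − 0 = 1.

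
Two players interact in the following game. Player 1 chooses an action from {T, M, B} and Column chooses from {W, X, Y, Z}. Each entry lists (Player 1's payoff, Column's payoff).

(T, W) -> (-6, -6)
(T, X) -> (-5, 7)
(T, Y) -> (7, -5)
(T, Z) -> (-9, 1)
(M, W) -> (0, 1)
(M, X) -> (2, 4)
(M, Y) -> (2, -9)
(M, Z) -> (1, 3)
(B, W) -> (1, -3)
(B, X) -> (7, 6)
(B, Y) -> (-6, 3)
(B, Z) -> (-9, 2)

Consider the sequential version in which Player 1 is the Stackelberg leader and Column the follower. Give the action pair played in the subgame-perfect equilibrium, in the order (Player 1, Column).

(B, X)

Column best-responds to each possible Player 1 move:
- T: Column compares -6, 7, -5, 1 and picks X; Player 1 would get -5.
- M: Column compares 1, 4, -9, 3 and picks X; Player 1 would get 2.
- B: Column compares -3, 6, 3, 2 and picks X; Player 1 would get 7.
Player 1's induced payoffs are -5, 2, 7, so Player 1 commits to B. Subgame-perfect outcome: (B, X) with payoffs (7, 6).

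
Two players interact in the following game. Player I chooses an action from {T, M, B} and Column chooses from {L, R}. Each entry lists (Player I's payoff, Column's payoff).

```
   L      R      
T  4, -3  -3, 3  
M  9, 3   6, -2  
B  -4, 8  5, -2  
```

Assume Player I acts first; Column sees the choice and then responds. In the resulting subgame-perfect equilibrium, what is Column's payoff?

3

Solve by backward induction (Player I leads).
- T: Column compares -3, 3 and picks R; Player I would get -3.
- M: Column compares 3, -2 and picks L; Player I would get 9.
- B: Column compares 8, -2 and picks L; Player I would get -4.
Maximizing over -3, 9, -4, Player I chooses M. Subgame-perfect outcome: (M, L) with payoffs (9, 3).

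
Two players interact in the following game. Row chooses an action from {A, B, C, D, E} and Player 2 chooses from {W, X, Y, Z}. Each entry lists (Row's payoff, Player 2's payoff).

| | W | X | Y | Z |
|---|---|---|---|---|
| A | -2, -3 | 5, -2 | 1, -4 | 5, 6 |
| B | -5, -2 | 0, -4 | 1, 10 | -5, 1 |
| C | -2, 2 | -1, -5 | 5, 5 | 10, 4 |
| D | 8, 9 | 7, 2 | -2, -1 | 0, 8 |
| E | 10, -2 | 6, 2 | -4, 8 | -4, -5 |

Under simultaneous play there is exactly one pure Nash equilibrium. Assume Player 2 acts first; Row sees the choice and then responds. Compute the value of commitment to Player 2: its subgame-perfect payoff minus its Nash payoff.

0

Solve by backward induction (Player 2 leads).
- W: Row compares -2, -5, -2, 8, 10 and picks E; Player 2 would get -2.
- X: Row compares 5, 0, -1, 7, 6 and picks D; Player 2 would get 2.
- Y: Row compares 1, 1, 5, -2, -4 and picks C; Player 2 would get 5.
- Z: Row compares 5, -5, 10, 0, -4 and picks C; Player 2 would get 4.
Maximizing over -2, 2, 5, 4, Player 2 chooses Y. Subgame-perfect outcome: (C, Y) with payoffs (5, 5).
Under simultaneous play:
Row's best replies: W→E; X→D; Y→C; Z→C.
Player 2's best replies: A→Z; B→Y; C→Y; D→W; E→Y.
The unique mutual best reply is (C, Y), giving (5, 5).
Player 2's commitment gain: 5 − 5 = 0.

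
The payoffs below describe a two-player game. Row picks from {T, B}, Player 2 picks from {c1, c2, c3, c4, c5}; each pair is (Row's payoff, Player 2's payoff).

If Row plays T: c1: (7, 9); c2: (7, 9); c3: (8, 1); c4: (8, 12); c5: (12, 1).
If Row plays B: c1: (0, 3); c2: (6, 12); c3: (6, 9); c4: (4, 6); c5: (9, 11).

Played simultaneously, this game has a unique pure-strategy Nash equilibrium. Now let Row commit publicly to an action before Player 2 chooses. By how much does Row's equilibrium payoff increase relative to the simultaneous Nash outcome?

Backward induction with Row moving first.
- T → Player 2 plays c4 (best of 9, 9, 1, 12, 1); Row gets 8.
- B → Player 2 plays c2 (best of 3, 12, 9, 6, 11); Row gets 6.
Maximizing over 8, 6, Row chooses T. Subgame-perfect outcome: (T, c4) with payoffs (8, 12).
For the simultaneous game, intersect best replies.
Row's best replies: c1→T; c2→T; c3→T; c4→T; c5→T.
Player 2's best replies: T→c4; B→c2.
Only (T, c4) has each player best-responding; Nash payoffs (8, 12).
Row's commitment gain: 8 − 8 = 0.

0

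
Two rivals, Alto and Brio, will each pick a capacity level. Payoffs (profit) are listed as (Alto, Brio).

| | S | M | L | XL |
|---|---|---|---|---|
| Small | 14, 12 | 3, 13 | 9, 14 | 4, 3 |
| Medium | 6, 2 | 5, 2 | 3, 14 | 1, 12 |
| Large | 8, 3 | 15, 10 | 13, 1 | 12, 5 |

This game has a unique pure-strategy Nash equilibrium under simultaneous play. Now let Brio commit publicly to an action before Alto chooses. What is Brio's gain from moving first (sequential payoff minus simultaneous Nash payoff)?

Solve by backward induction (Brio leads).
- S → Alto plays Small (best of 14, 6, 8); Brio gets 12.
- M → Alto plays Large (best of 3, 5, 15); Brio gets 10.
- L → Alto plays Large (best of 9, 3, 13); Brio gets 1.
- XL → Alto plays Large (best of 4, 1, 12); Brio gets 5.
Among 12, 10, 1, 5, the best is 12 at S. Subgame-perfect outcome: (Small, S) with payoffs (14, 12).
For the simultaneous game, intersect best replies.
Alto's best replies: S→Small; M→Large; L→Large; XL→Large.
Brio's best replies: Small→L; Medium→L; Large→M.
Only (Large, M) has each player best-responding; Nash payoffs (15, 10).
Brio's commitment gain: 12 − 10 = 2.

2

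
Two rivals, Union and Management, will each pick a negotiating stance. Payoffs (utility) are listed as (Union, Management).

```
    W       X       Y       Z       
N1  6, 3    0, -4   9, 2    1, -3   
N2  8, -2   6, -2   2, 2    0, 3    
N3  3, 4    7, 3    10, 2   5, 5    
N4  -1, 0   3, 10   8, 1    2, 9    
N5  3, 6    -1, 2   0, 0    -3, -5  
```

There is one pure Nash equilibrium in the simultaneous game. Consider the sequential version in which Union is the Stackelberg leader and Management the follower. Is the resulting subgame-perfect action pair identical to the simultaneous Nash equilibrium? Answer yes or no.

no

Management best-responds to each possible Union move:
- N1: Management compares 3, -4, 2, -3 and picks W; Union would get 6.
- N2: Management compares -2, -2, 2, 3 and picks Z; Union would get 0.
- N3: Management compares 4, 3, 2, 5 and picks Z; Union would get 5.
- N4: Management compares 0, 10, 1, 9 and picks X; Union would get 3.
- N5: Management compares 6, 2, 0, -5 and picks W; Union would get 3.
Union's induced payoffs are 6, 0, 5, 3, 3, so Union commits to N1. Subgame-perfect outcome: (N1, W) with payoffs (6, 3).
Under simultaneous play:
Union's best replies: W→N2; X→N3; Y→N3; Z→N3.
Management's best replies: N1→W; N2→Z; N3→Z; N4→X; N5→W.
The unique mutual best reply is (N3, Z), giving (5, 5).
Sequential outcome (N1, W) differs from the Nash profile (N3, Z).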